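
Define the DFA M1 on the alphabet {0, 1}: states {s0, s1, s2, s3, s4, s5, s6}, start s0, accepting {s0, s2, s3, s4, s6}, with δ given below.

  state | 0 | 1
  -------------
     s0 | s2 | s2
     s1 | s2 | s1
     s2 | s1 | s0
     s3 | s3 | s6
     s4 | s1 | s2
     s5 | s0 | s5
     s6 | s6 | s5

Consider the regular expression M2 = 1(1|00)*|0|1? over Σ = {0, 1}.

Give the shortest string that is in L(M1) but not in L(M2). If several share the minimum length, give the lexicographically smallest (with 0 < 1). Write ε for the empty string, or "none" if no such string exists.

01

The string 01 is accepted by M1 but not by M2.
No shorter string lies in the difference, and 01 is the lexicographically first length-2 string in L(M1) \ L(M2).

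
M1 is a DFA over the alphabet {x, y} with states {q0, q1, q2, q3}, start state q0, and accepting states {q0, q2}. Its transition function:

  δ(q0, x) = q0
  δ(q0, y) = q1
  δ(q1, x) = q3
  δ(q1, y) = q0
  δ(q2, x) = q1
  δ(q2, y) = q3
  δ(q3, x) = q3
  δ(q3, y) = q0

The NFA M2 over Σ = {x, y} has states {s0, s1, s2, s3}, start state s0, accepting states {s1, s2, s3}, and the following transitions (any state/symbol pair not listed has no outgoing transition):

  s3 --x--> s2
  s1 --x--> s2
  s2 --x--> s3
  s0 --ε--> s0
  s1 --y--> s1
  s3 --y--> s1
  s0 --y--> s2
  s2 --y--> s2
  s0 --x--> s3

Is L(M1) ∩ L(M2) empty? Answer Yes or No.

No

The string x is accepted by both M1 and M2.
Hence L(M1) ∩ L(M2) ≠ ∅.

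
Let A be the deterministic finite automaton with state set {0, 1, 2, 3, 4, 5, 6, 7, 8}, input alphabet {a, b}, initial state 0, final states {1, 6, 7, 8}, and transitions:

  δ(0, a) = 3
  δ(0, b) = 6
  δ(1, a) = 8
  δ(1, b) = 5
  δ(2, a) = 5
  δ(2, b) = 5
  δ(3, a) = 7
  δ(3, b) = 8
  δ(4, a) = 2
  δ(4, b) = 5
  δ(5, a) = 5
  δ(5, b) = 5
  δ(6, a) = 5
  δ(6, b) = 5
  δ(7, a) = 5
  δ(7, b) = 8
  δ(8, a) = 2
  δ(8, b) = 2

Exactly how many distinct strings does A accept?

The useful subgraph on states {0, 3, 6, 7, 8} is acyclic, so L(A) is finite; the longest accepting path visits 4 useful states, giving maximum string length 3.
Counting accepting paths from 0 by length: 1 of length 1, 2 of length 2, 1 of length 3. Total 4.

4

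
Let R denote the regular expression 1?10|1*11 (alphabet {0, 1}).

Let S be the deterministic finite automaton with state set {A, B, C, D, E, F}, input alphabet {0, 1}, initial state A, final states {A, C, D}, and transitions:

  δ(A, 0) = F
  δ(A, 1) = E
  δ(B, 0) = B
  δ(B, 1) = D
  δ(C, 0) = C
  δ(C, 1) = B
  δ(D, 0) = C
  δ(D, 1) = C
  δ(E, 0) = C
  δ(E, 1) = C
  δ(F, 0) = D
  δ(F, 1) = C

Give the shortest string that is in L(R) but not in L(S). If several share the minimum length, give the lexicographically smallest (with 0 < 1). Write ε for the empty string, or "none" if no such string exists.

111

The string 111 is accepted by R but not by S.
No shorter string lies in the difference, and 111 is the lexicographically first length-3 string in L(R) \ L(S).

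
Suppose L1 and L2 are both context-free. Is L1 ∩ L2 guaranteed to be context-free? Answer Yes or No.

No

{aⁿbⁿcᵐ : m,n≥0} and {aᵐbⁿcⁿ : m,n≥0} are both context-free, but their intersection {aⁿbⁿcⁿ : n≥0} is not (pumping lemma).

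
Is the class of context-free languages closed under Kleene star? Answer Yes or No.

If S₁ is the start symbol of a grammar for L, the grammar with new start symbol S and productions S → S₁S | ε generates L*.
So the context-free languages are closed under Kleene star.

Yes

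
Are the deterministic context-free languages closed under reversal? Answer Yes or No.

No

L = {c bⁿaⁿ : n≥0} ∪ {d b²ⁿaⁿ : n≥0} is a DCFL: the first symbol tells a deterministic PDA whether to pop one or two b's per a. Its reversal Lᴿ = {aⁿbⁿ c : n≥0} ∪ {aⁿb²ⁿ d : n≥0} is not. DCFLs are closed under right quotient by regular languages, and Lᴿ/{c, d} = {aⁿbⁿ : n≥0} ∪ {aⁿb²ⁿ : n≥0} — the standard context-free language accepted by no deterministic PDA (intuitively the machine would have to commit to a b-to-a ratio before the distinguishing marker arrives; formally, a DPDA for it would have a single run on aⁿb²ⁿ, accepting after the prefix aⁿbⁿ and accepting again after n more b's; an ordinary PDA that simulates it on a's and b's and, at any moment when it is accepting, may switch to reading only a fresh letter e while feeding each e to the simulation as a b, would accept aⁱbʲeᵏ (k≥1) exactly when both aⁱbʲ and aⁱbʲ⁺ᵏ are in the language, i.e. its language intersected with the regular set a*b*e⁺ would be exactly {aⁿbⁿeⁿ : n≥1} — impossible, since context-free languages are closed under intersection with regular sets and {aⁿbⁿeⁿ} is not context-free). So Lᴿ cannot be a DCFL.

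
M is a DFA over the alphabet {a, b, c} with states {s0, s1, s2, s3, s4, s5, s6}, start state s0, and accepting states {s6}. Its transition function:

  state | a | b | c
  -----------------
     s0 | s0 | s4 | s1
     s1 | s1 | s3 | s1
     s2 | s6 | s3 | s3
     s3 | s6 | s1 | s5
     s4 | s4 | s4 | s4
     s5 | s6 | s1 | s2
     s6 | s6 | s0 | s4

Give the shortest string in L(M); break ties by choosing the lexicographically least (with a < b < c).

cba

A breadth-first search from s0 reaches an accepting state first via the path s0 → s1 → s3 → s6 on input cba.
No string of length < 3 is accepted (BFS exhausts all shorter strings without reaching an accepting state), and cba is the lexicographically least accepting string of length 3.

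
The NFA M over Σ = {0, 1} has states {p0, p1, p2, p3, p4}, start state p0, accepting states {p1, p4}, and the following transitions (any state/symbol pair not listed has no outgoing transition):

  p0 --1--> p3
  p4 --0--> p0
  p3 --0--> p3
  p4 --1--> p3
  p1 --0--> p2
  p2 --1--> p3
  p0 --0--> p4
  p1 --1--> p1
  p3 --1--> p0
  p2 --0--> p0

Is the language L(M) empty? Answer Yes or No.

No

The string 0 is accepted: the run p0 → p4 ends in the accepting state p4.
Since at least one string is accepted, L(M) is not empty.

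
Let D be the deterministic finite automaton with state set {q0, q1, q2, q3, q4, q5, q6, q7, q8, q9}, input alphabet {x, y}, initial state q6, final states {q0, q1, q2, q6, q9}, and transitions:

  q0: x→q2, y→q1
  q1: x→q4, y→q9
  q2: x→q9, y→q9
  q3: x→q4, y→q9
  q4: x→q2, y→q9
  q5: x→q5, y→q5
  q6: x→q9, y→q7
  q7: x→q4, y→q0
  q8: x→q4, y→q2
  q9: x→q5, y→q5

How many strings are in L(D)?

16

The useful subgraph on states {q0, q1, q2, q4, q6, q7, q9} is acyclic, so L(D) is finite; the longest accepting path visits 7 useful states, giving maximum string length 6.
Counting accepting paths from q6 by length: 1 of length 0, 1 of length 1, 1 of length 2, 4 of length 3, 5 of length 4, 2 of length 5, 2 of length 6. Total 16.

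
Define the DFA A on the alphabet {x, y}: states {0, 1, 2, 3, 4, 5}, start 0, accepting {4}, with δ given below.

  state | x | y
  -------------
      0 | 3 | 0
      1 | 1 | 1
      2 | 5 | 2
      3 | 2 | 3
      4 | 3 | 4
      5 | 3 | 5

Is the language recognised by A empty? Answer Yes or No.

The states reachable from the start state are {0, 2, 3, 5}.
None of the accepting states {4} is reachable, so no string is accepted and L(A) = ∅.

Yes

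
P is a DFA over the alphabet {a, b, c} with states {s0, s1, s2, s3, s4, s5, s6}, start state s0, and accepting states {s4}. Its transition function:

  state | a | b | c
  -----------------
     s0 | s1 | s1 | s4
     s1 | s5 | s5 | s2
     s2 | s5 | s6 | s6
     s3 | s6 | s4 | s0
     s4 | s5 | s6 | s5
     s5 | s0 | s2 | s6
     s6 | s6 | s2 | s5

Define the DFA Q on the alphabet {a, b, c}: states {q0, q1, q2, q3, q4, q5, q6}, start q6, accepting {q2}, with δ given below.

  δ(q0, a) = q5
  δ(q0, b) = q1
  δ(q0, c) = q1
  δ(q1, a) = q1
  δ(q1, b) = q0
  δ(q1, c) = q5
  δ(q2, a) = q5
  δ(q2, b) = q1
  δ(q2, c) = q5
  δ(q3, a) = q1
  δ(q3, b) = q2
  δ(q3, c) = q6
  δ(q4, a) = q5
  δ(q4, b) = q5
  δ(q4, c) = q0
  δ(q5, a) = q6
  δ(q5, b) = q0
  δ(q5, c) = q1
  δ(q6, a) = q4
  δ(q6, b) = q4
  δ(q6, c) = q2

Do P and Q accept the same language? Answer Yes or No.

Yes

Exploring the product automaton P × Q from the start pair (s0, q6), following both machines on each input symbol, reaches 6 state pairs: (s0, q6), (s1, q4), (s4, q2), (s5, q5), (s2, q0), (s6, q1).
P accepts in {s4} and Q accepts in {q2}. In every reachable pair the two components are either both accepting — (s4, q2) — or both non-accepting, so no string is accepted by exactly one of the machines: L(P) \ L(Q) and L(Q) \ L(P) are both empty.
Hence every string is accepted by P iff it is accepted by Q, and the two languages coincide.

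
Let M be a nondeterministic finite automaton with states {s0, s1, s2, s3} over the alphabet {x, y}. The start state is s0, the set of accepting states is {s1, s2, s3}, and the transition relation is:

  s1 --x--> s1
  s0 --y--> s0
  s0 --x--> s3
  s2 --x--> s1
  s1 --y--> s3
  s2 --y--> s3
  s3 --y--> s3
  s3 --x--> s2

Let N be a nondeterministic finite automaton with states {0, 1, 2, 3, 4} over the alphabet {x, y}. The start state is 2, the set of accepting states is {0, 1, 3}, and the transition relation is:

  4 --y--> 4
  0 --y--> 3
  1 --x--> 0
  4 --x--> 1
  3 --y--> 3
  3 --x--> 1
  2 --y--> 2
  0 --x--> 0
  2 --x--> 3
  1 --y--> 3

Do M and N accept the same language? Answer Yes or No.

Yes

Exploring the product automaton M × N from the start pair (s0, 2), following both machines on each input symbol, reaches 4 state pairs: (s0, 2), (s3, 3), (s2, 1), (s1, 0).
M accepts in {s1, s2, s3} and N accepts in {0, 1, 3}. In every reachable pair the two components are either both accepting — (s3, 3), (s2, 1), (s1, 0) — or both non-accepting, so no string is accepted by exactly one of the machines: L(M) \ L(N) and L(N) \ L(M) are both empty.
Hence every string is accepted by M iff it is accepted by N, and the two languages coincide.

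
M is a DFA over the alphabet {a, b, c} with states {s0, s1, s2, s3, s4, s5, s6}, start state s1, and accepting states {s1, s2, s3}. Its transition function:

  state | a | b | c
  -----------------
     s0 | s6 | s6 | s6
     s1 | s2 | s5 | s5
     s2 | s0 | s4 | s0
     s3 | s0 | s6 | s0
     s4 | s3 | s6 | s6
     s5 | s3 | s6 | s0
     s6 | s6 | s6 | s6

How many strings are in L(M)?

5

The useful subgraph on states {s1, s2, s3, s4, s5} is acyclic, so L(M) is finite; the longest accepting path visits 4 useful states, giving maximum string length 3.
Counting accepting paths from s1 by length: 1 of length 0, 1 of length 1, 2 of length 2, 1 of length 3. Total 5.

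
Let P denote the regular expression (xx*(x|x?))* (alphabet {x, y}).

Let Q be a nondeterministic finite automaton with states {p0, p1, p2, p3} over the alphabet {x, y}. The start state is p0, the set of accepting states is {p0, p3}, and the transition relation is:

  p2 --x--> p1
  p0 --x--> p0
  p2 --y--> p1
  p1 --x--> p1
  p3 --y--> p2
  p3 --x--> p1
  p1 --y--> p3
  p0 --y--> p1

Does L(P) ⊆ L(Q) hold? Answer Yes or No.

Yes

Converting the expression P to a DFA (subset construction, then merging equivalent states) gives the minimal DFA with states {r0, r1}, start state r0, accepting states {r0} and transitions r0: x→r0, y→r1; r1: x→r1, y→r1.
Exploring the product automaton P × Q from the start pair (r0, p0), following both machines on each input symbol, reaches 4 state pairs: (r0, p0), (r1, p1), (r1, p3), (r1, p2).
P accepts in {r0} and Q accepts in {p0, p3}. The reachable pairs whose P-component is accepting are (r0, p0); in each of them the Q-component is accepting too, so the product for L(P) \ L(Q) (P-component accepting, Q-component rejecting) has no reachable accepting pair and the difference is empty.
Hence every string in L(P) is also in L(Q).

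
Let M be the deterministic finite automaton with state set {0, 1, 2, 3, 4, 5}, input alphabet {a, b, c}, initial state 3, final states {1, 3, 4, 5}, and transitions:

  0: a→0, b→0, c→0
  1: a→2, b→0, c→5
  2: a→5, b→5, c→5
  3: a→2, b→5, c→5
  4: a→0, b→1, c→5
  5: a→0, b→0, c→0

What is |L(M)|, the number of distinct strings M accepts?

6

The useful subgraph on states {2, 3, 5} is acyclic, so L(M) is finite; the longest accepting path visits 3 useful states, giving maximum string length 2.
Counting accepting paths from 3 by length: 1 of length 0, 2 of length 1, 3 of length 2. Total 6.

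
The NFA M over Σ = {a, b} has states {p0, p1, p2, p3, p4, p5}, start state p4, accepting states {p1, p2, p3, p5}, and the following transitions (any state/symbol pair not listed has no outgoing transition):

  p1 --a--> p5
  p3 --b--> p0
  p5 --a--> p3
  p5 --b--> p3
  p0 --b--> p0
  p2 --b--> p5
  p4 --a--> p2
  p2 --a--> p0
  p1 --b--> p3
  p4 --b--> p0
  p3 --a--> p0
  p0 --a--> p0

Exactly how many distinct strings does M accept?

The useful subgraph on states {p2, p3, p4, p5} is acyclic, so L(M) is finite; the longest accepting path visits 4 useful states, giving maximum string length 3.
Counting accepting paths from p4 by length: 1 of length 1, 1 of length 2, 2 of length 3. Total 4.

4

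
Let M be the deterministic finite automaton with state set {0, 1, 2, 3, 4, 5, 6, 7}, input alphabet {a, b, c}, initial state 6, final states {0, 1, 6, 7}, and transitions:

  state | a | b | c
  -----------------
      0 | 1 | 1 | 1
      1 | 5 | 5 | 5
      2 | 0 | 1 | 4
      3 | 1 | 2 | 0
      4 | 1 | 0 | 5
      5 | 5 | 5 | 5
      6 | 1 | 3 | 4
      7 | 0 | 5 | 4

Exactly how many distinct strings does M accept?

The useful subgraph on states {0, 1, 2, 3, 4, 6} is acyclic, so L(M) is finite; the longest accepting path visits 6 useful states, giving maximum string length 5.
Counting accepting paths from 6 by length: 1 of length 0, 1 of length 1, 4 of length 2, 8 of length 3, 5 of length 4, 3 of length 5. Total 22.

22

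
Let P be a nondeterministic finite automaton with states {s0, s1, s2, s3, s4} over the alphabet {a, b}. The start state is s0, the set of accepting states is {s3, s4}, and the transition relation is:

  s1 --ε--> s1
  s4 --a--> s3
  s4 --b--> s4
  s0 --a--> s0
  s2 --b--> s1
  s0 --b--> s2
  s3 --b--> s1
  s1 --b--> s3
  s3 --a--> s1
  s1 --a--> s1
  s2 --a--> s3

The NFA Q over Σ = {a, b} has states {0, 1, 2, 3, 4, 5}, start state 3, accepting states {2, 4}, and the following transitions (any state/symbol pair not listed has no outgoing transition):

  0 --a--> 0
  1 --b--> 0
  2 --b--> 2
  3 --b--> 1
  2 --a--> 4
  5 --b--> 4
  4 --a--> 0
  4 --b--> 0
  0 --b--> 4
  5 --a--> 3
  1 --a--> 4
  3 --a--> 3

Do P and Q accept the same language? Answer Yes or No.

Exploring the product automaton P × Q from the start pair (s0, 3), following both machines on each input symbol, reaches 4 state pairs: (s0, 3), (s2, 1), (s3, 4), (s1, 0).
P accepts in {s3, s4} and Q accepts in {2, 4}. In every reachable pair the two components are either both accepting — (s3, 4) — or both non-accepting, so no string is accepted by exactly one of the machines: L(P) \ L(Q) and L(Q) \ L(P) are both empty.
Hence every string is accepted by P iff it is accepted by Q, and the two languages coincide.

Yes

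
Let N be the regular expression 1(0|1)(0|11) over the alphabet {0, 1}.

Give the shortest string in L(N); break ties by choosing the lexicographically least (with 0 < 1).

By inspection of the expression, no string of length less than 3 matches, and 100 is the lexicographically first match of length 3.

100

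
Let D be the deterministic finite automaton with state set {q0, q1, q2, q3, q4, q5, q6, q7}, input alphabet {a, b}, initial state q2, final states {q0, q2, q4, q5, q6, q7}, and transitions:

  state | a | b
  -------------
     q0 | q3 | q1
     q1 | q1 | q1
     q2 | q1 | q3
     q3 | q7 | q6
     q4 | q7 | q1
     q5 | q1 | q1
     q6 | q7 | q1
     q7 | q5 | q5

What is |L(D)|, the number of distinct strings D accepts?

8

The useful subgraph on states {q2, q3, q5, q6, q7} is acyclic, so L(D) is finite; the longest accepting path visits 5 useful states, giving maximum string length 4.
Counting accepting paths from q2 by length: 1 of length 0, 2 of length 2, 3 of length 3, 2 of length 4. Total 8.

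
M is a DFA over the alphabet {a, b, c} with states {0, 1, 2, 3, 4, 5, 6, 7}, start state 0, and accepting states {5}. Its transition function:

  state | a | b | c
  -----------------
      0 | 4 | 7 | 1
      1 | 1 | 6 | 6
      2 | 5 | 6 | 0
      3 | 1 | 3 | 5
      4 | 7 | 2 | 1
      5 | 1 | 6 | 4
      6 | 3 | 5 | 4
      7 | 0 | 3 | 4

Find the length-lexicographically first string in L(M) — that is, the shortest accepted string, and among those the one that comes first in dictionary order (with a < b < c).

A breadth-first search from 0 reaches an accepting state first via the path 0 → 4 → 2 → 5 on input aba.
No string of length < 3 is accepted (BFS exhausts all shorter strings without reaching an accepting state), and aba is the lexicographically least accepting string of length 3.

aba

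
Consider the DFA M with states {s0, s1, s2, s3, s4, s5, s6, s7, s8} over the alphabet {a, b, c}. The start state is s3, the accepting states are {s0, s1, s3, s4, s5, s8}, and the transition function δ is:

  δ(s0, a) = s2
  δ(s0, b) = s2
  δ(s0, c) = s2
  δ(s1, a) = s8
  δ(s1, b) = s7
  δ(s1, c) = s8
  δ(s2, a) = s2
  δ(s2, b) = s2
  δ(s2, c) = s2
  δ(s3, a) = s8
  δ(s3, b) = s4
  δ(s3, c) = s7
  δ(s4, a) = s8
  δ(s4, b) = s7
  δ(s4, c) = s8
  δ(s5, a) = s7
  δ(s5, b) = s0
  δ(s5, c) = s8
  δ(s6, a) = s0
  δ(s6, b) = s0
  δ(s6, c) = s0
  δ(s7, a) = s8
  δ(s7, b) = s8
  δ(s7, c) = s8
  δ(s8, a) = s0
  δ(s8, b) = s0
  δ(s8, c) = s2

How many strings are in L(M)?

29

The useful subgraph on states {s0, s3, s4, s7, s8} is acyclic, so L(M) is finite; the longest accepting path visits 5 useful states, giving maximum string length 4.
Counting accepting paths from s3 by length: 1 of length 0, 2 of length 1, 7 of length 2, 13 of length 3, 6 of length 4. Total 29.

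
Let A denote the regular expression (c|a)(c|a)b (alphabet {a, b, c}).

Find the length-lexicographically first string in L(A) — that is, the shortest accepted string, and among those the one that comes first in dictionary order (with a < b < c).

aab

By inspection of the expression, no string of length less than 3 matches, and aab is the lexicographically first match of length 3.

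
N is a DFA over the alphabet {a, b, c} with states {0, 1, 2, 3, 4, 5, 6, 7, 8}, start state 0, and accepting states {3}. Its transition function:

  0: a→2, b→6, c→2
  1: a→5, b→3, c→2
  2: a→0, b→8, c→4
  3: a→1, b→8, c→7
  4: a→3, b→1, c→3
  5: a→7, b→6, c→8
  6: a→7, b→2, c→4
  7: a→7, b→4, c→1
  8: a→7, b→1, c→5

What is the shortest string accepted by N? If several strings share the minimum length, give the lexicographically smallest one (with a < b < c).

aca

A breadth-first search from 0 reaches an accepting state first via the path 0 → 2 → 4 → 3 on input aca.
No string of length < 3 is accepted (BFS exhausts all shorter strings without reaching an accepting state), and aca is the lexicographically least accepting string of length 3.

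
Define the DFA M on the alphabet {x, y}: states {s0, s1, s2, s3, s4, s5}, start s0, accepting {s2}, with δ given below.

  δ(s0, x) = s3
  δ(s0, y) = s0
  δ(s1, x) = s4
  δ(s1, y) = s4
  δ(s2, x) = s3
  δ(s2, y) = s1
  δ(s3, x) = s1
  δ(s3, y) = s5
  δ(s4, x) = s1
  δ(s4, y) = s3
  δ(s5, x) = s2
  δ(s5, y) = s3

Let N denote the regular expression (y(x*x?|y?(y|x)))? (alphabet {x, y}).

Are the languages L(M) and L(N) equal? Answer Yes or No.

The string xyx is accepted by M but rejected by N.
So L(M) ≠ L(N).

No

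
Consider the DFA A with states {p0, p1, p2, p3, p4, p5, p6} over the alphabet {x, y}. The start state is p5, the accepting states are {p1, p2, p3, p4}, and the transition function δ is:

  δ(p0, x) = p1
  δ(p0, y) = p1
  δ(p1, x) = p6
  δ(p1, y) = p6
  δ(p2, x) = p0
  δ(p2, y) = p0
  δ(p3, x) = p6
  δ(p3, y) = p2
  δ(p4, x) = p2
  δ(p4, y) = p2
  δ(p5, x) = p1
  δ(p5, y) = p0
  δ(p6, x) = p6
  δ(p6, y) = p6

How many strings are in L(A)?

3

The useful subgraph on states {p0, p1, p5} is acyclic, so L(A) is finite; the longest accepting path visits 3 useful states, giving maximum string length 2.
Counting accepting paths from p5 by length: 1 of length 1, 2 of length 2. Total 3.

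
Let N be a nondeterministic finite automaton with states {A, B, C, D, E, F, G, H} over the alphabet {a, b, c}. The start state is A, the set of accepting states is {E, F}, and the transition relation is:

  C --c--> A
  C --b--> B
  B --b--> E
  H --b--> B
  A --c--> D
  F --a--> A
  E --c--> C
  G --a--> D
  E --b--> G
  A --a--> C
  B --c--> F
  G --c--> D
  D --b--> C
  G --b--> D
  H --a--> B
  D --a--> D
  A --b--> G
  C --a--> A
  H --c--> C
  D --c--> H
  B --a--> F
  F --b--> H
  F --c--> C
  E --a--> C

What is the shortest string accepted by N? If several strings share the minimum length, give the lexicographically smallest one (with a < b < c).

A breadth-first search from A reaches an accepting state first via the path A → C → B → F on input aba.
No string of length < 3 is accepted (BFS exhausts all shorter strings without reaching an accepting state), and aba is the lexicographically least accepting string of length 3.

aba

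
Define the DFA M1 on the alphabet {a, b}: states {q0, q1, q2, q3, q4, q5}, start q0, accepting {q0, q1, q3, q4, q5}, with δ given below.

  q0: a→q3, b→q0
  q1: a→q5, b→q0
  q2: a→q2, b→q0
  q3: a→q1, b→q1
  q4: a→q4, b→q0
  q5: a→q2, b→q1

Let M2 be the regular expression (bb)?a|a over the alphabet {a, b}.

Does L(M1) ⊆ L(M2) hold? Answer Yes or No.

The empty string ε is in L(M1) but not in L(M2).
So L(M1) ⊄ L(M2).

No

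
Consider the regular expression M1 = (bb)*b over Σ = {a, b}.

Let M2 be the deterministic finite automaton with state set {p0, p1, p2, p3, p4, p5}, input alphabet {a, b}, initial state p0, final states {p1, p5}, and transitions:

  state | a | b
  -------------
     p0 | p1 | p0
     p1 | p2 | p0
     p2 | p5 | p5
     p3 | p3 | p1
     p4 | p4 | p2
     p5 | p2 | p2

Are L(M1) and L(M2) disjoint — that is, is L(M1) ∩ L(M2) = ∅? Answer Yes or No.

Yes

Converting the expression M1 to a DFA (subset construction, then merging equivalent states) gives the minimal DFA with states {r0, r1, r2}, start state r0, accepting states {r2} and transitions r0: a→r1, b→r2; r1: a→r1, b→r1; r2: a→r1, b→r0.
Exploring the product automaton M1 × M2 from the start pair (r0, p0), following both machines on each input symbol, reaches 6 state pairs: (r0, p0), (r1, p1), (r2, p0), (r1, p2), (r1, p0), (r1, p5).
M1 accepts in {r2} and M2 accepts in {p1, p5}; no reachable pair has both components accepting, so no string drives both machines to acceptance simultaneously and L(M1) ∩ L(M2) = ∅.
So no string is accepted by both, and the intersection is empty.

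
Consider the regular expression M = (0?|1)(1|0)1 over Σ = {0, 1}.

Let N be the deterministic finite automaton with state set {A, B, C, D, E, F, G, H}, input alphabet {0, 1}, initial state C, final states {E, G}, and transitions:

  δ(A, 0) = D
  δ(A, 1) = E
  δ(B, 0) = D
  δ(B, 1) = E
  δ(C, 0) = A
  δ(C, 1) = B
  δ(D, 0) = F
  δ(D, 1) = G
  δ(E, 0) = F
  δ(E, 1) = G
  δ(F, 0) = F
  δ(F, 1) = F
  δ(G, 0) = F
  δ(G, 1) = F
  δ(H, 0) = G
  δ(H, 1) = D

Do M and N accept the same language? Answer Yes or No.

Converting the expression M to a DFA (subset construction, then merging equivalent states) gives the minimal DFA with states {m0, m1, m2, m3, m4, m5}, start state m0, accepting states {m3, m5} and transitions m0: 0→m1, 1→m1; m1: 0→m2, 1→m3; m2: 0→m4, 1→m5; m3: 0→m4, 1→m5; m4: 0→m4, 1→m4; m5: 0→m4, 1→m4.
Exploring the product automaton M × N from the start pair (m0, C), following both machines on each input symbol, reaches 7 state pairs: (m0, C), (m1, A), (m1, B), (m2, D), (m3, E), (m4, F), (m5, G).
M accepts in {m3, m5} and N accepts in {E, G}. In every reachable pair the two components are either both accepting — (m3, E), (m5, G) — or both non-accepting, so no string is accepted by exactly one of the machines: L(M) \ L(N) and L(N) \ L(M) are both empty.
Hence every string is accepted by M iff it is accepted by N, and the two languages coincide.

Yes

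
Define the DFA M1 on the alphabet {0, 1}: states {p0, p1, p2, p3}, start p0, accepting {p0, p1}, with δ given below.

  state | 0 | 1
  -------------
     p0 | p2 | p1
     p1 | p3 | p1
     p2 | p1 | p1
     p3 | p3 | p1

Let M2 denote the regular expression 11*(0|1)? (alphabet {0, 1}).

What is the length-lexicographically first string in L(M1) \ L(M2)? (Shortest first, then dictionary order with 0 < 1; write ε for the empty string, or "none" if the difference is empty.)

The empty string ε is accepted by M1 but not by M2.
Since ε is the unique shortest string, it is the required witness.

ε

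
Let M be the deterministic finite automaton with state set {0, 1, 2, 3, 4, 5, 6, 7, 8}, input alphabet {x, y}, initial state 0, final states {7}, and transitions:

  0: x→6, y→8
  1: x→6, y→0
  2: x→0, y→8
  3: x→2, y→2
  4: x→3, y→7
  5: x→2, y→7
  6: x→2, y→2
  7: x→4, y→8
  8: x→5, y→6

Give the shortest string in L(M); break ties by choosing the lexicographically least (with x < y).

A breadth-first search from 0 reaches an accepting state first via the path 0 → 8 → 5 → 7 on input yxy.
No string of length < 3 is accepted (BFS exhausts all shorter strings without reaching an accepting state), and yxy is the lexicographically least accepting string of length 3.

yxy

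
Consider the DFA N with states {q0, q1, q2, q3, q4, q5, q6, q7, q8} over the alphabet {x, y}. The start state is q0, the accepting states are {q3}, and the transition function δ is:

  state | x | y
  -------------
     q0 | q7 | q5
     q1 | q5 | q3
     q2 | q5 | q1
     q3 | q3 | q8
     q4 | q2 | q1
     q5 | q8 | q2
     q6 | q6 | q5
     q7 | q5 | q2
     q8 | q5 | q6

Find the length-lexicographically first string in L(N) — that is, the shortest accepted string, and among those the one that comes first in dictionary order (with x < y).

A breadth-first search from q0 reaches an accepting state first via the path q0 → q7 → q2 → q1 → q3 on input xyyy.
No string of length < 4 is accepted (BFS exhausts all shorter strings without reaching an accepting state), and xyyy is the lexicographically least accepting string of length 4.

xyyy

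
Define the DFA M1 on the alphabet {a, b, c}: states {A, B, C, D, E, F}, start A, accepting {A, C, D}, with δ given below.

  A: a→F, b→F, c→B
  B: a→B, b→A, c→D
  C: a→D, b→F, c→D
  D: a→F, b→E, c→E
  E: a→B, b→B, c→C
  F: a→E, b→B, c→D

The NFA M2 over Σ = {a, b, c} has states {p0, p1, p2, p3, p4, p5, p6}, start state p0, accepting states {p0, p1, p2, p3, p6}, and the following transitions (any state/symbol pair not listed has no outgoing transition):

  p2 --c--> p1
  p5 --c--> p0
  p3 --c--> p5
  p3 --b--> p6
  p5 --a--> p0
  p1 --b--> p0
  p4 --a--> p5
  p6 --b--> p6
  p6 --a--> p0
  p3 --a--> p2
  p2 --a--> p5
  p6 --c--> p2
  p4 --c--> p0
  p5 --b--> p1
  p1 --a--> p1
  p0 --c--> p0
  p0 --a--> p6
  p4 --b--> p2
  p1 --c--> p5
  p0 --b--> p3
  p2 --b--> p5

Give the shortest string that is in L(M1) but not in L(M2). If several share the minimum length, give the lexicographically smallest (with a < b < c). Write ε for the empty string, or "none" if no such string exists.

The string bc is accepted by M1 but not by M2.
No shorter string lies in the difference, and bc is the lexicographically first length-2 string in L(M1) \ L(M2).

bc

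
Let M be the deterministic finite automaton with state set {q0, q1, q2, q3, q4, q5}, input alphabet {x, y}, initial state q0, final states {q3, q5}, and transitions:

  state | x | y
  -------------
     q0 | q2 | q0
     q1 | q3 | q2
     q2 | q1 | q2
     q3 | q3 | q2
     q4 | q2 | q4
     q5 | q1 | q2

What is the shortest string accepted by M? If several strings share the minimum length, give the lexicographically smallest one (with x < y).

A breadth-first search from q0 reaches an accepting state first via the path q0 → q2 → q1 → q3 on input xxx.
No string of length < 3 is accepted (BFS exhausts all shorter strings without reaching an accepting state), and xxx is the lexicographically least accepting string of length 3.

xxx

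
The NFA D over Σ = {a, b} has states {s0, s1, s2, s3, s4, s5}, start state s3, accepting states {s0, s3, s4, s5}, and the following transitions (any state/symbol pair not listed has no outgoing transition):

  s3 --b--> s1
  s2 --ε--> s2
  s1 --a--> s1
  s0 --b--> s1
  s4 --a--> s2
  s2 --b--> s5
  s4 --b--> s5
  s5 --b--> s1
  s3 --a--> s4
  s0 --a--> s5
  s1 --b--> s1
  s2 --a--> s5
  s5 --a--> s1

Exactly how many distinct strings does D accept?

The useful subgraph on states {s2, s3, s4, s5} is acyclic, so L(D) is finite; the longest accepting path visits 4 useful states, giving maximum string length 3.
Counting accepting paths from s3 by length: 1 of length 0, 1 of length 1, 1 of length 2, 2 of length 3. Total 5.

5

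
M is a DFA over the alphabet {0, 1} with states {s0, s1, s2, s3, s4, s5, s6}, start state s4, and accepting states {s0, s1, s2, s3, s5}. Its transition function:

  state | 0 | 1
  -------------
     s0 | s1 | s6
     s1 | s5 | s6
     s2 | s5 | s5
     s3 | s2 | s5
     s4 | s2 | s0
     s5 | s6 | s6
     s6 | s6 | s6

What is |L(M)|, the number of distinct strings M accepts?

6

The useful subgraph on states {s0, s1, s2, s4, s5} is acyclic, so L(M) is finite; the longest accepting path visits 4 useful states, giving maximum string length 3.
Counting accepting paths from s4 by length: 2 of length 1, 3 of length 2, 1 of length 3. Total 6.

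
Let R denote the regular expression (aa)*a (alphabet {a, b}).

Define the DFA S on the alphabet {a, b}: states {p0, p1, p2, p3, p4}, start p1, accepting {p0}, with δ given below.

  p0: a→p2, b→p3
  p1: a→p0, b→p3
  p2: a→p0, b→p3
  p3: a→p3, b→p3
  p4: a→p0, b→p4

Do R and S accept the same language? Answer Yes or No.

Converting the expression R to a DFA (subset construction, then merging equivalent states) gives the minimal DFA with states {r0, r1, r2}, start state r0, accepting states {r1} and transitions r0: a→r1, b→r2; r1: a→r0, b→r2; r2: a→r2, b→r2.
Exploring the product automaton R × S from the start pair (r0, p1), following both machines on each input symbol, reaches 4 state pairs: (r0, p1), (r1, p0), (r2, p3), (r0, p2).
R accepts in {r1} and S accepts in {p0}. In every reachable pair the two components are either both accepting — (r1, p0) — or both non-accepting, so no string is accepted by exactly one of the machines: L(R) \ L(S) and L(S) \ L(R) are both empty.
Hence every string is accepted by R iff it is accepted by S, and the two languages coincide.

Yes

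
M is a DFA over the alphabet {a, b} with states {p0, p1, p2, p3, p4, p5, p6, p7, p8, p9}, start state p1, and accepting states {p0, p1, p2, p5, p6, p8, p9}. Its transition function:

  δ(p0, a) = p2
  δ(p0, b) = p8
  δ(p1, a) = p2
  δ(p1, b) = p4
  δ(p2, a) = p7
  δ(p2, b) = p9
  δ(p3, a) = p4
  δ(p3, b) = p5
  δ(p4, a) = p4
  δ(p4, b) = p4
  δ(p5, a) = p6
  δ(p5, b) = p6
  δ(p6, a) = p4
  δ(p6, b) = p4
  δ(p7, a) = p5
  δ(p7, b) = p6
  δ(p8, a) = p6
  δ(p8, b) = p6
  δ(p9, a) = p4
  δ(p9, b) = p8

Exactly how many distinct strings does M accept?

10

The useful subgraph on states {p1, p2, p5, p6, p7, p8, p9} is acyclic, so L(M) is finite; the longest accepting path visits 5 useful states, giving maximum string length 4.
Counting accepting paths from p1 by length: 1 of length 0, 1 of length 1, 1 of length 2, 3 of length 3, 4 of length 4. Total 10.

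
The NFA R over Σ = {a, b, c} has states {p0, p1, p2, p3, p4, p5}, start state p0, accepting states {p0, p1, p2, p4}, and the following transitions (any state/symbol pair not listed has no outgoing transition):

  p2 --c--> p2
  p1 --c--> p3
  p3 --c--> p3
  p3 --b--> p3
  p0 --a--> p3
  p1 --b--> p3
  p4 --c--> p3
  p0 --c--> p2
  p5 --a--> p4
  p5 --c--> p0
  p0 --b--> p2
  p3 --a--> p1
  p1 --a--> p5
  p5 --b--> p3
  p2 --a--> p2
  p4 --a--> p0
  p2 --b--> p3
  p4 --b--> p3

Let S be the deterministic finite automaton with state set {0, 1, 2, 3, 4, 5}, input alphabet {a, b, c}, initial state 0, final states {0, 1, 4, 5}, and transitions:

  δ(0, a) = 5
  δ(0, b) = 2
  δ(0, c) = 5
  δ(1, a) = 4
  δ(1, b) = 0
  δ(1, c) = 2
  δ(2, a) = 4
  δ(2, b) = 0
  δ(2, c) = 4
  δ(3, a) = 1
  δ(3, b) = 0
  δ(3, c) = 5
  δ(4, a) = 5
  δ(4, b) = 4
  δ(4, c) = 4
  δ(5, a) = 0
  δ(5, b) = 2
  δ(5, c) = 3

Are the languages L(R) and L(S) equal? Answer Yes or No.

No

The string b is accepted by R but rejected by S.
So L(R) ≠ L(S).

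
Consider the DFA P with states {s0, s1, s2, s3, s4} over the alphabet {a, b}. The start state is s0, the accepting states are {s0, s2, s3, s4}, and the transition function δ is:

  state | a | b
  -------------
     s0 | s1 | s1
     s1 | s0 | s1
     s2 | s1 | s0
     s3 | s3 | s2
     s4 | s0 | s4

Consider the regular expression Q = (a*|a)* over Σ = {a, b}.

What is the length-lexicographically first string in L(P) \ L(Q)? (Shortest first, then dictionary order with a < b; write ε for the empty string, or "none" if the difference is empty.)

ba

The string ba is accepted by P but not by Q.
No shorter string lies in the difference, and ba is the lexicographically first length-2 string in L(P) \ L(Q).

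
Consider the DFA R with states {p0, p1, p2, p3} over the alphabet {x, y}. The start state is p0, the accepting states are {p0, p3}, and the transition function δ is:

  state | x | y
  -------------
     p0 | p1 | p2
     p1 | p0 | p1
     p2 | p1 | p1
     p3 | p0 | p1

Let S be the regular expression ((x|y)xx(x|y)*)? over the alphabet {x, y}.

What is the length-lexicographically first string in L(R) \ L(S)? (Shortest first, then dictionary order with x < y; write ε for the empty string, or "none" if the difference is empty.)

xx

The string xx is accepted by R but not by S.
No shorter string lies in the difference, and xx is the lexicographically first length-2 string in L(R) \ L(S).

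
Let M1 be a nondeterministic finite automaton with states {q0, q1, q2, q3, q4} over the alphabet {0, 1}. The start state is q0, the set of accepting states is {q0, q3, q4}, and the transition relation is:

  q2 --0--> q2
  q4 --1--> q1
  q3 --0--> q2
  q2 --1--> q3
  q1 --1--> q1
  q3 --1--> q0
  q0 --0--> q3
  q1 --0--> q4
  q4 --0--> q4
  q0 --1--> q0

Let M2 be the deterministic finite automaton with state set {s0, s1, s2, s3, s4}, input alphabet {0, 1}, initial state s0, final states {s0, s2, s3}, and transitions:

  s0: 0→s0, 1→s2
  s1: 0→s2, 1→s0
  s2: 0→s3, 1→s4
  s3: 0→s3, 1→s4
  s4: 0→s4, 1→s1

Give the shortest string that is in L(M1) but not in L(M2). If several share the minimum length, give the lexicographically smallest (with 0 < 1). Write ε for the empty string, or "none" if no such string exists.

The string 11 is accepted by M1 but not by M2.
No shorter string lies in the difference, and 11 is the lexicographically first length-2 string in L(M1) \ L(M2).

11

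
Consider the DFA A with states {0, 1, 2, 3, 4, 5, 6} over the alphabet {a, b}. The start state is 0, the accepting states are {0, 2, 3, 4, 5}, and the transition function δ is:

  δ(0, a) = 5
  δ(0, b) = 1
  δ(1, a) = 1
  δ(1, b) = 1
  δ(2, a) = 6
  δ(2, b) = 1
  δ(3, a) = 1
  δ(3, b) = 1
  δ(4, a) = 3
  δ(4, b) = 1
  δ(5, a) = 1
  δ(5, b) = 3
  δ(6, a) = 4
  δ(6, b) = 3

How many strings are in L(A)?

3

The useful subgraph on states {0, 3, 5} is acyclic, so L(A) is finite; the longest accepting path visits 3 useful states, giving maximum string length 2.
Counting accepting paths from 0 by length: 1 of length 0, 1 of length 1, 1 of length 2. Total 3.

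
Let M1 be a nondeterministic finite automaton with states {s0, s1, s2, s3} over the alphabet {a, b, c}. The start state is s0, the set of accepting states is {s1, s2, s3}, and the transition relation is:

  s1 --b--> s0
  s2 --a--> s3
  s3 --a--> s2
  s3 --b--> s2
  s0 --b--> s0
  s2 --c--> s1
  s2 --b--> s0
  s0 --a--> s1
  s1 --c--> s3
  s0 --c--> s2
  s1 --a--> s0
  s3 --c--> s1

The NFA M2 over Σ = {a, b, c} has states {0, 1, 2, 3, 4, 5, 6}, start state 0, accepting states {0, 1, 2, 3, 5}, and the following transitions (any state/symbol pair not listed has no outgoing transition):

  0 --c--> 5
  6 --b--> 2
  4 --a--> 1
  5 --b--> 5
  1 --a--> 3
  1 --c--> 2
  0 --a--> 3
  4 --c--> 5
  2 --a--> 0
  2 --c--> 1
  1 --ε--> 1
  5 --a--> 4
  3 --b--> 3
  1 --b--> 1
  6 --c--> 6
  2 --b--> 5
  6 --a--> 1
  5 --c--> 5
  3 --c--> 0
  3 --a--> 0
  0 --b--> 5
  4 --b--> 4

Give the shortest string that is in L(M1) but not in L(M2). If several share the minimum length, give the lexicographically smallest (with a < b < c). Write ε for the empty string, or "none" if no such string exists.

The string ba is accepted by M1 but not by M2.
No shorter string lies in the difference, and ba is the lexicographically first length-2 string in L(M1) \ L(M2).

ba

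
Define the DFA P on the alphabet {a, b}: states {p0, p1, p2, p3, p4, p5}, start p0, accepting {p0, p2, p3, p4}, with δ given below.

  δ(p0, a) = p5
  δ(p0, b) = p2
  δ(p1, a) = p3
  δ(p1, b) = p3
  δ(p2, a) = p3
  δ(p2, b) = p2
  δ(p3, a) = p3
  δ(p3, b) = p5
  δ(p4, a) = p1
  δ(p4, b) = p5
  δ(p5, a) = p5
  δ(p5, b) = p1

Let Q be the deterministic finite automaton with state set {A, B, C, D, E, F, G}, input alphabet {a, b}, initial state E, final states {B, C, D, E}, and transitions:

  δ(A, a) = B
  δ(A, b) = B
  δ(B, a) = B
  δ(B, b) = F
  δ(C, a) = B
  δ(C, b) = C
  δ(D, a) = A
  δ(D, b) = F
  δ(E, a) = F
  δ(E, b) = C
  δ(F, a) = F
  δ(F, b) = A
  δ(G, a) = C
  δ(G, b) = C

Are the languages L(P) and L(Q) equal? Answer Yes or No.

Exploring the product automaton P × Q from the start pair (p0, E), following both machines on each input symbol, reaches 5 state pairs: (p0, E), (p5, F), (p2, C), (p1, A), (p3, B).
P accepts in {p0, p2, p3, p4} and Q accepts in {B, C, D, E}. In every reachable pair the two components are either both accepting — (p0, E), (p2, C), (p3, B) — or both non-accepting, so no string is accepted by exactly one of the machines: L(P) \ L(Q) and L(Q) \ L(P) are both empty.
Hence every string is accepted by P iff it is accepted by Q, and the two languages coincide.

Yes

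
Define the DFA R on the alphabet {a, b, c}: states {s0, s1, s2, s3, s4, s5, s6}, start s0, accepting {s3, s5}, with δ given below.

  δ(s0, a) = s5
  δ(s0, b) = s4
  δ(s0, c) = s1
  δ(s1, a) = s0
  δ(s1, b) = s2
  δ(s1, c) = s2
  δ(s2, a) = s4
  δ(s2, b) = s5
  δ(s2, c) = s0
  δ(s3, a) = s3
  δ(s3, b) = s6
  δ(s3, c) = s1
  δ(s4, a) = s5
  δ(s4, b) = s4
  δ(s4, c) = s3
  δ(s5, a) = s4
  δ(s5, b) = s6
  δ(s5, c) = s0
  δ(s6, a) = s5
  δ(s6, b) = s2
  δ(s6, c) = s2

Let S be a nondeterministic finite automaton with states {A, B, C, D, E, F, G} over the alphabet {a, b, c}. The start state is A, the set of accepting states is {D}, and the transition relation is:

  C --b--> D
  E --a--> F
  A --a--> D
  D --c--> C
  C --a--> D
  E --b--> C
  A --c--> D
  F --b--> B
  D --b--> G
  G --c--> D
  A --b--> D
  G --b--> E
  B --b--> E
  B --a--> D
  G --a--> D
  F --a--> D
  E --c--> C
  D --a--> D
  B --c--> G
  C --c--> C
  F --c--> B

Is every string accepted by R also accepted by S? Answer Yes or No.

No

The string bc is in L(R) but not in L(S).
So L(R) ⊄ L(S).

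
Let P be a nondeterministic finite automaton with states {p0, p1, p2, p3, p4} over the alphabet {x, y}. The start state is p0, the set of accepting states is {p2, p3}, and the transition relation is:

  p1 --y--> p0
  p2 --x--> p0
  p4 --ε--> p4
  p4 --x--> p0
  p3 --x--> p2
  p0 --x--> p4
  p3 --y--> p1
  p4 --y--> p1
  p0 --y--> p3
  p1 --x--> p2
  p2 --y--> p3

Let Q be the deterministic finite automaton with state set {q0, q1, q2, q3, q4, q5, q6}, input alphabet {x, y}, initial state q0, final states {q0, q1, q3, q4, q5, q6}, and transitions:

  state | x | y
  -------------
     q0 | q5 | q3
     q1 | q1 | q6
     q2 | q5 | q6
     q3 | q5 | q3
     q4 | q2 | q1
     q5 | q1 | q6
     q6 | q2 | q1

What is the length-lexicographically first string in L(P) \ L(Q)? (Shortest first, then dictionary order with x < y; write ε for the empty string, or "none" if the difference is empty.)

xyx

The string xyx is accepted by P but not by Q.
No shorter string lies in the difference, and xyx is the lexicographically first length-3 string in L(P) \ L(Q).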